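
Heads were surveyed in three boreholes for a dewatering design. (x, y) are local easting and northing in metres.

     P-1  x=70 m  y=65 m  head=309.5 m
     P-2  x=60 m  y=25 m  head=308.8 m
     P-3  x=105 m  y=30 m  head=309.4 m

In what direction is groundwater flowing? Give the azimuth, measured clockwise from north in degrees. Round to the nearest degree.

219°

Differences from P-1: to P-2 (Δx, Δy, Δh) = (-10, -40, -0.7); to P-3 = (35, -35, -0.1).
Determinant of the coordinate differences = (-10)·(-35) − 35·(-40) = 1750.
∂h/∂x = [(-0.7)·(-35) − (-0.1)·(-40)] / 1750 = +0.01171
∂h/∂y = [(-10)·(-0.1) − 35·(-0.7)] / 1750 = +0.01457
Flow direction (−∇h) has components (-0.01171 E, -0.01457 N).
Azimuth = atan2(E, N) = atan2(-0.01171, -0.01457) = 218.8° ≈ 219°.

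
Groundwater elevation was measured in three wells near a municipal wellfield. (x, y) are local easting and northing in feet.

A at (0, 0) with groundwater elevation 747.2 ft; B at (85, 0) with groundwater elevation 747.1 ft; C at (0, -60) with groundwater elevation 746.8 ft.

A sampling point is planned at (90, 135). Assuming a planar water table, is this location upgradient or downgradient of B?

upgradient

∂h/∂x = (747.1 − 747.2) / (85 − 0) = -0.001176
∂h/∂y = (746.8 − 747.2) / (-60 − 0) = +0.006667
Head at (90, 135) = 747.2 + (-0.001176)·(90) + (+0.006667)·(135) = 747.99 ft.
That is higher than the 747.1 ft at B, so the point is upgradient.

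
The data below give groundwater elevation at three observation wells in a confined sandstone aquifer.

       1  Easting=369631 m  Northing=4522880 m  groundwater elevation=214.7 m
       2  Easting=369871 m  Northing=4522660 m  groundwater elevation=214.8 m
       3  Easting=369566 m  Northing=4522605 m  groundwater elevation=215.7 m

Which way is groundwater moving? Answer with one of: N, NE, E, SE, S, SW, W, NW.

Three-point gradient (reference 1): Δ to 2 = (240, -220, +0.1), Δ to 3 = (-65, -275, +1.0).
∂h/∂x = -0.002397, ∂h/∂y = -0.003070 (det = -80300).
Flow = −∇h = (+0.002397 east, +0.003070 north), which points northeast.

NE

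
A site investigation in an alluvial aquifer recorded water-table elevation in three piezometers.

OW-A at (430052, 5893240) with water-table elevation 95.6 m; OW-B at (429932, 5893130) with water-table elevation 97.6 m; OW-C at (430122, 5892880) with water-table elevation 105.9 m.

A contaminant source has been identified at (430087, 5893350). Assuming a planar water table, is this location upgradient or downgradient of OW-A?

Differences from OW-A: to OW-B (Δx, Δy, Δh) = (-120, -110, +2.0); to OW-C = (70, -360, +10.3).
Solve a·Δx + b·Δy = Δh: det = (-120)·(-360) − 70·(-110) = 50900.
∂h/∂x = [(+2.0)·(-360) − (+10.3)·(-110)] / 50900 = +0.008114
∂h/∂y = [(-120)·(+10.3) − 70·(+2.0)] / 50900 = -0.02703
Head at (430087, 5893350) = 95.6 + (+0.008114)·(35) + (-0.02703)·(110) = 92.91 m.
That is lower than the 95.6 m at OW-A, so the point is downgradient.

downgradient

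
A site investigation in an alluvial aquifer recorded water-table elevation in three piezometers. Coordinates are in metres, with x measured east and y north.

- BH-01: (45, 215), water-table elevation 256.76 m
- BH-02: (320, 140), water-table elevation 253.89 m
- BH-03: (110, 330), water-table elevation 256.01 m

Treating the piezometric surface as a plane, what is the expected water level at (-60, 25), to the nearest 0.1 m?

258.0 m

With h = a·x + b·y + c and BH-01 as origin, the differences give:
  275·a + (-75)·b = -2.87
  65·a + 115·b = -0.75
Eliminate b (×115 and ×(-75), subtract): 36500·a = -386.300 → a = ∂h/∂x = -0.01058
Back-substitute: b = ∂h/∂y = -0.0005397.
h(-60, 25) = 256.76 + (-0.01058)·(-105) + (-0.0005397)·(-190) = 256.76 +1.111 +0.103 = 257.974 m.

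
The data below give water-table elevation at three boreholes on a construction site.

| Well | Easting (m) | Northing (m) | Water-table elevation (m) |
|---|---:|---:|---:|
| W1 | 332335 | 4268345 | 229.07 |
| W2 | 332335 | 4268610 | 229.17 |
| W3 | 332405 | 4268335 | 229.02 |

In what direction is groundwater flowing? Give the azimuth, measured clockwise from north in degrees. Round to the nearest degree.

Three-point gradient (reference W1): Δ to W2 = (0, 265, +0.10), Δ to W3 = (70, -10, -0.05).
∂h/∂x = -0.0006604, ∂h/∂y = +0.0003774 (det = -18550).
Flow direction (−∇h) has components (+0.0006604 E, -0.0003774 N).
Azimuth = atan2(E, N) = atan2(+0.0006604, -0.0003774) = 119.7° ≈ 120°.

120°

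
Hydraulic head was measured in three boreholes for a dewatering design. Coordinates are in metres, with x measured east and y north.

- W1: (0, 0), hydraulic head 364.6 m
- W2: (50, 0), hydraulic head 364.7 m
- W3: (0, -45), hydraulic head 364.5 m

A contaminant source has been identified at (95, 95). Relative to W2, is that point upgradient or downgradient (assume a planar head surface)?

upgradient

∂h/∂x = (364.7 − 364.6) / (50 − 0) = +0.002000
∂h/∂y = (364.5 − 364.6) / (-45 − 0) = +0.002222
Head at (95, 95) = 364.6 + (+0.002000)·(95) + (+0.002222)·(95) = 365.00 m.
That is higher than the 364.7 m at W2, so the point is upgradient.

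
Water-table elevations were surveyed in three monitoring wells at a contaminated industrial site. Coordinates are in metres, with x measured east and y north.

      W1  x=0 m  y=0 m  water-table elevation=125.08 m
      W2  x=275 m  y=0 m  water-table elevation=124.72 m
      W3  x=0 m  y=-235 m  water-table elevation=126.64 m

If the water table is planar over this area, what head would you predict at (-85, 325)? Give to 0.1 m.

123.0 m

∂h/∂x = (124.72 − 125.08) / (275 − 0) = -0.001309
∂h/∂y = (126.64 − 125.08) / (-235 − 0) = -0.006638
h(-85, 325) = 125.08 + (-0.001309)·(-85) + (-0.006638)·(325) = 125.08 +0.111 -2.157 = 123.034 m.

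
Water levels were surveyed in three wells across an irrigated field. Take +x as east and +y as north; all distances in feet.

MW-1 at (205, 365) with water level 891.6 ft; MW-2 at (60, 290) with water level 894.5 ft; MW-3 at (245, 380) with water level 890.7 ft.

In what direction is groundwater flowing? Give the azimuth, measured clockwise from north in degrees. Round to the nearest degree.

121°

Differences from MW-1: to MW-2 (Δx, Δy, Δh) = (-145, -75, +2.9); to MW-3 = (40, 15, -0.9).
Solve a·Δx + b·Δy = Δh: det = (-145)·15 − 40·(-75) = 825.
∂h/∂x = [(+2.9)·15 − (-0.9)·(-75)] / 825 = -0.02909
∂h/∂y = [(-145)·(-0.9) − 40·(+2.9)] / 825 = +0.01758
Flow direction (−∇h) has components (+0.02909 E, -0.01758 N).
Azimuth = atan2(E, N) = atan2(+0.02909, -0.01758) = 121.1° ≈ 121°.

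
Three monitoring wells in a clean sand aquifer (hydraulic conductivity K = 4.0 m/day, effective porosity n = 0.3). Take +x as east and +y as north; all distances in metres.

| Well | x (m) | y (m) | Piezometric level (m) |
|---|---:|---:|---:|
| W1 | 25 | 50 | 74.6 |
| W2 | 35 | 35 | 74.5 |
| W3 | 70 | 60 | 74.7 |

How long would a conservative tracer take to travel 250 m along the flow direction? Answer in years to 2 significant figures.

7.2 years

Three-point gradient (reference W1): Δ to W2 = (10, -15, -0.1), Δ to W3 = (45, 10, +0.1).
∂h/∂x = +0.0006452, ∂h/∂y = +0.007097 (det = 775).
|∇h| = √(0.0006452² + 0.007097²) = 0.007126
Seepage velocity v = K·i/n = 4.0 × 0.007126 / 0.3 = 0.09501 m/day.
t = 250 / 0.09501 = 2631 days = 7.2 years.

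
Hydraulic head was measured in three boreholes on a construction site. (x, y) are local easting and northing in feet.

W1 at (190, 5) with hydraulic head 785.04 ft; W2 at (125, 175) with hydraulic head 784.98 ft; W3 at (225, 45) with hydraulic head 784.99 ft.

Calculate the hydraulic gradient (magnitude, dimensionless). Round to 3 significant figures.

With h = a·x + b·y + c and W1 as origin, the differences give:
  (-65)·a + 170·b = -0.06
  35·a + 40·b = -0.05
Eliminate b (×40 and ×170, subtract): -8550·a = 6.100 → a = ∂h/∂x = -0.0007135
Back-substitute: b = ∂h/∂y = -0.0006257.
|∇h| = √(-0.0007135² + -0.0006257²) = 0.000949

0.000949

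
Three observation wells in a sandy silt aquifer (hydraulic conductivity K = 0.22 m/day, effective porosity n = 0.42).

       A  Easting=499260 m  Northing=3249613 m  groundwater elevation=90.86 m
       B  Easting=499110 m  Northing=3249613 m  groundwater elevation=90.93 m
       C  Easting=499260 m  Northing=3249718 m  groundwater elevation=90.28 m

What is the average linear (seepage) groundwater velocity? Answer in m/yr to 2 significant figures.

1.1 m/yr

∂h/∂x = (90.93 − 90.86) / (499110 − 499260) = -0.0004667
∂h/∂y = (90.28 − 90.86) / (3249718 − 3249613) = -0.005524
|∇h| = √(-0.0004667² + -0.005524²) = 0.005544
Seepage velocity v = K·i/n = 0.22 × 0.005544 / 0.42 = 0.002904 m/day = 1.061 m/yr.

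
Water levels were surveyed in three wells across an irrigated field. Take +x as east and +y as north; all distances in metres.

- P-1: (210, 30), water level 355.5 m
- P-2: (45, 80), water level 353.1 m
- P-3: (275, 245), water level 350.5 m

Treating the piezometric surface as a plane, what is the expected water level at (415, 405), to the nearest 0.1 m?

Differences from P-1: to P-2 (Δx, Δy, Δh) = (-165, 50, -2.4); to P-3 = (65, 215, -5.0).
Determinant of the coordinate differences = (-165)·215 − 65·50 = -38725.
∂h/∂x = [(-2.4)·215 − (-5.0)·50] / -38725 = +0.006869
∂h/∂y = [(-165)·(-5.0) − 65·(-2.4)] / -38725 = -0.02533
h(415, 405) = 355.5 + (+0.006869)·(205) + (-0.02533)·(375) = 355.5 +1.408 -9.500 = 347.408 m.

347.4 m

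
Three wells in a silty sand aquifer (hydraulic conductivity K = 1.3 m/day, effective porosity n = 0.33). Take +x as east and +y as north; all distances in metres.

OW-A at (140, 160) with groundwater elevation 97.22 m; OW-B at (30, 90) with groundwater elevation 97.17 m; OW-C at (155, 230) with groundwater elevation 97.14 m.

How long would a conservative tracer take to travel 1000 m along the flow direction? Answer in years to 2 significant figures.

Differences from OW-A: to OW-B (Δx, Δy, Δh) = (-110, -70, -0.05); to OW-C = (15, 70, -0.08).
Determinant of the coordinate differences = (-110)·70 − 15·(-70) = -6650.
∂h/∂x = [(-0.05)·70 − (-0.08)·(-70)] / -6650 = +0.001368
∂h/∂y = [(-110)·(-0.08) − 15·(-0.05)] / -6650 = -0.001436
|∇h| = √(0.001368² + -0.001436²) = 0.001983
Seepage velocity v = K·i/n = 1.3 × 0.001983 / 0.33 = 0.007812 m/day.
t = 1000 / 0.007812 = 1.28e+05 days = 350 years.

350 years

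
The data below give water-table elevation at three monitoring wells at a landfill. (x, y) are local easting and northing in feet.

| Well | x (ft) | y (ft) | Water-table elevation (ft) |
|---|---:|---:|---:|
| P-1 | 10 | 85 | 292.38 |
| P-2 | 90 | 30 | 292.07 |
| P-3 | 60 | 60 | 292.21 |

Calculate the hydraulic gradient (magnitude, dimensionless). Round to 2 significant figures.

Taking P-1 as reference: P-2−P-1 = (80, -55, -0.31); P-3−P-1 = (50, -25, -0.17).
Determinant of the coordinate differences = 80·(-25) − 50·(-55) = 750.
∂h/∂x = [(-0.31)·(-25) − (-0.17)·(-55)] / 750 = -0.002133
∂h/∂y = [80·(-0.17) − 50·(-0.31)] / 750 = +0.002533
|∇h| = √(-0.002133² + 0.002533²) = 0.003311

0.0033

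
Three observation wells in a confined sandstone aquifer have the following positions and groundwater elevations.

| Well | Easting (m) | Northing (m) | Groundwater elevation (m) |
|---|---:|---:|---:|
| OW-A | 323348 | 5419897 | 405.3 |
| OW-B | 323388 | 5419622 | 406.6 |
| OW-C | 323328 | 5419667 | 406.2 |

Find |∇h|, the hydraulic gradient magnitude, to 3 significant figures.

0.00548

With h = a·x + b·y + c and OW-A as origin, the differences give:
  40·a + (-275)·b = +1.3
  (-20)·a + (-230)·b = +0.9
Eliminate b (×(-230) and ×(-275), subtract): -14700·a = -51.50 → a = ∂h/∂x = +0.003503
Back-substitute: b = ∂h/∂y = -0.004218.
|∇h| = √(0.003503² + -0.004218²) = 0.005483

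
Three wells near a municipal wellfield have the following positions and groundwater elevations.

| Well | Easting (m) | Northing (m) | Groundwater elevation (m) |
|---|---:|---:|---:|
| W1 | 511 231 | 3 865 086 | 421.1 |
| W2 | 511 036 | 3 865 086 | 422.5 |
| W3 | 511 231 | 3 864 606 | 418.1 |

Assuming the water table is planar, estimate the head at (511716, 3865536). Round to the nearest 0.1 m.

∂h/∂x = (422.5 − 421.1) / (511036 − 511231) = -0.007179
∂h/∂y = (418.1 − 421.1) / (3864606 − 3865086) = +0.006250
h(511716, 3865536) = 421.1 + (-0.007179)·(485) + (+0.006250)·(450) = 421.1 -3.482 +2.812 = 420.430 m.

420.4 m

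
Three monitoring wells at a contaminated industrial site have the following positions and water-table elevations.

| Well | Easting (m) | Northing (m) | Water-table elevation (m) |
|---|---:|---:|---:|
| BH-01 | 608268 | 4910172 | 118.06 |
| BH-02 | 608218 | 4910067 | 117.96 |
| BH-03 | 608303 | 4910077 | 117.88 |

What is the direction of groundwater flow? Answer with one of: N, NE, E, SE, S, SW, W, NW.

With h = a·x + b·y + c and BH-01 as origin, the differences give:
  (-50)·a + (-105)·b = -0.10
  35·a + (-95)·b = -0.18
Eliminate b (×(-95) and ×(-105), subtract): 8425·a = -9.400 → a = ∂h/∂x = -0.001116
Back-substitute: b = ∂h/∂y = +0.001484.
Flow = −∇h = (+0.001116 east, -0.001484 north), which points southeast.

SE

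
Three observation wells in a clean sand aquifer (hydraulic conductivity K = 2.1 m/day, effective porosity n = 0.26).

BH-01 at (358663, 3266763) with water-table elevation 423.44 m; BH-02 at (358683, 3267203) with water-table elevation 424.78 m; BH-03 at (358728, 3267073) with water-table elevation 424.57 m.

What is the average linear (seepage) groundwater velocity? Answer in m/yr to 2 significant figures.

With h = a·x + b·y + c and BH-01 as origin, the differences give:
  20·a + 440·b = +1.34
  65·a + 310·b = +1.13
Eliminate b (×310 and ×440, subtract): -22400·a = -81.800 → a = ∂h/∂x = +0.003652
Back-substitute: b = ∂h/∂y = +0.002879.
|∇h| = √(0.003652² + 0.002879²) = 0.00465
Seepage velocity v = K·i/n = 2.1 × 0.00465 / 0.26 = 0.03756 m/day = 13.72 m/yr.

14 m/yr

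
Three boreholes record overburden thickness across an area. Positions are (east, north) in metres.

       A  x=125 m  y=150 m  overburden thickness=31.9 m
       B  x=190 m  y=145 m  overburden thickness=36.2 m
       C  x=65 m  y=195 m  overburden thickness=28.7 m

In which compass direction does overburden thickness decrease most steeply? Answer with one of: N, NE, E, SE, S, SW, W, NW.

With d = a·x + b·y + c and A as origin, the differences give:
  65·a + (-5)·b = +4.3
  (-60)·a + 45·b = -3.2
Eliminate b (×45 and ×(-5), subtract): 2625·a = 177.50 → a = ∂d/∂x = +0.06762
Back-substitute: b = ∂d/∂y = +0.01905.
Steepest decrease is along −∇f = (-0.06762 E, -0.01905 N) → west.

W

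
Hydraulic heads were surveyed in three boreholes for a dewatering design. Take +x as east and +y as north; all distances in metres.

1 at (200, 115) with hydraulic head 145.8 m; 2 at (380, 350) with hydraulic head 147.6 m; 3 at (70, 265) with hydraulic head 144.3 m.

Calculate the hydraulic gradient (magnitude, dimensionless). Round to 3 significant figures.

Taking 1 as reference: 2−1 = (180, 235, +1.8); 3−1 = (-130, 150, -1.5).
Determinant of the coordinate differences = 180·150 − (-130)·235 = 57550.
∂h/∂x = [(+1.8)·150 − (-1.5)·235] / 57550 = +0.01082
∂h/∂y = [180·(-1.5) − (-130)·(+1.8)] / 57550 = -0.0006255
|∇h| = √(0.01082² + -0.0006255²) = 0.01084

0.0108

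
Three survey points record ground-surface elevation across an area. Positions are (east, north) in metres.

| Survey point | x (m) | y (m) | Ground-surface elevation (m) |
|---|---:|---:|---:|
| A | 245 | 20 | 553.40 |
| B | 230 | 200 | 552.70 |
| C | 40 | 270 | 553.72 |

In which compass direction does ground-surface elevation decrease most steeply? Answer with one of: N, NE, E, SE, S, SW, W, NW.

Differences from A: to B (Δx, Δy, Δh) = (-15, 180, -0.70); to C = (-205, 250, +0.32).
Solve a·Δx + b·Δy = Δz: det = (-15)·250 − (-205)·180 = 33150.
∂z/∂x = [(-0.70)·250 − (+0.32)·180] / 33150 = -0.007017
∂z/∂y = [(-15)·(+0.32) − (-205)·(-0.70)] / 33150 = -0.004474
Steepest decrease is along −∇f = (+0.007017 E, +0.004474 N) → northeast.

NE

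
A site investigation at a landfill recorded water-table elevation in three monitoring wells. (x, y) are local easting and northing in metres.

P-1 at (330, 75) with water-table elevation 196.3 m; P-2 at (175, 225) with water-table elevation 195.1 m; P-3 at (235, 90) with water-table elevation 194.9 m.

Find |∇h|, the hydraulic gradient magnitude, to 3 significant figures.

With h = a·x + b·y + c and P-1 as origin, the differences give:
  (-155)·a + 150·b = -1.2
  (-95)·a + 15·b = -1.4
Eliminate b (×15 and ×150, subtract): 11925·a = 192.00 → a = ∂h/∂x = +0.01610
Back-substitute: b = ∂h/∂y = +0.008637.
|∇h| = √(0.01610² + 0.008637²) = 0.01827

0.0183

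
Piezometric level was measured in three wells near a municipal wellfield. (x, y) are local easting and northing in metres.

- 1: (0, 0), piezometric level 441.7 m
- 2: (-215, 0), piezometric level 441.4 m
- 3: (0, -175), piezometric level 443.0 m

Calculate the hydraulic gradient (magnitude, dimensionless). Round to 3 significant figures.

0.00756

∂h/∂x = (441.4 − 441.7) / (-215 − 0) = +0.001395
∂h/∂y = (443.0 − 441.7) / (-175 − 0) = -0.007429
|∇h| = √(0.001395² + -0.007429²) = 0.007559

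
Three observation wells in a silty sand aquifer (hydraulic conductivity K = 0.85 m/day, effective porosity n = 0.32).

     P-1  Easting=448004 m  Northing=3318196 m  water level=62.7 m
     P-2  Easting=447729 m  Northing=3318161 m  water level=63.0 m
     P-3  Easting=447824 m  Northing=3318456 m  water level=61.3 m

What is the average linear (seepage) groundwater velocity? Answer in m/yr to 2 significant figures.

Taking P-1 as reference: P-2−P-1 = (-275, -35, +0.3); P-3−P-1 = (-180, 260, -1.4).
Determinant of the coordinate differences = (-275)·260 − (-180)·(-35) = -77800.
∂h/∂x = [(+0.3)·260 − (-1.4)·(-35)] / -77800 = -0.0003728
∂h/∂y = [(-275)·(-1.4) − (-180)·(+0.3)] / -77800 = -0.005643
|∇h| = √(-0.0003728² + -0.005643²) = 0.005655
Seepage velocity v = K·i/n = 0.85 × 0.005655 / 0.32 = 0.01502 m/day = 5.486 m/yr.

5.5 m/yr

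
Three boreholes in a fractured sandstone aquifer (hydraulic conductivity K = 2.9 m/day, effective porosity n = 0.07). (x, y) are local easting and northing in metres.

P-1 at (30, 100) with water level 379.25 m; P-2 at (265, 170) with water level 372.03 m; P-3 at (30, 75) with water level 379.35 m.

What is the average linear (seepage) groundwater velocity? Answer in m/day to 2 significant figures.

Differences from P-1: to P-2 (Δx, Δy, Δh) = (235, 70, -7.22); to P-3 = (0, -25, +0.10).
Solve a·Δx + b·Δy = Δh: det = 235·(-25) − 0·70 = -5875.
∂h/∂x = [(-7.22)·(-25) − (+0.10)·70] / -5875 = -0.02953
∂h/∂y = [235·(+0.10) − 0·(-7.22)] / -5875 = -0.004000
|∇h| = √(-0.02953² + -0.004000²) = 0.0298
Seepage velocity v = K·i/n = 2.9 × 0.0298 / 0.07 = 1.235 m/day.

1.2 m/day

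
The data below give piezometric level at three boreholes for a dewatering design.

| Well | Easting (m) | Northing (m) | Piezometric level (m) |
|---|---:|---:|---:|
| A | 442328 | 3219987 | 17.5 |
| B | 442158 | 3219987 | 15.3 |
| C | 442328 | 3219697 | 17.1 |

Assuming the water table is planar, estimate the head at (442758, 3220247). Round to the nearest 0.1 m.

∂h/∂x = (15.3 − 17.5) / (442158 − 442328) = +0.01294
∂h/∂y = (17.1 − 17.5) / (3219697 − 3219987) = +0.001379
h(442758, 3220247) = 17.5 + (+0.01294)·(430) + (+0.001379)·(260) = 17.5 +5.565 +0.359 = 23.423 m.

23.4 m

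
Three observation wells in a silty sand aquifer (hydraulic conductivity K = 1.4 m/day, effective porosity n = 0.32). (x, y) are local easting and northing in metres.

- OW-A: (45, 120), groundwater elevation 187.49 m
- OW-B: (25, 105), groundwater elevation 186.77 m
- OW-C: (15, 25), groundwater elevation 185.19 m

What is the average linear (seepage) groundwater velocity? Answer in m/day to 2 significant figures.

0.13 m/day

With h = a·x + b·y + c and OW-A as origin, the differences give:
  (-20)·a + (-15)·b = -0.72
  (-30)·a + (-95)·b = -2.30
Eliminate b (×(-95) and ×(-15), subtract): 1450·a = 33.900 → a = ∂h/∂x = +0.02338
Back-substitute: b = ∂h/∂y = +0.01683.
|∇h| = √(0.02338² + 0.01683²) = 0.02881
Seepage velocity v = K·i/n = 1.4 × 0.02881 / 0.32 = 0.126 m/day.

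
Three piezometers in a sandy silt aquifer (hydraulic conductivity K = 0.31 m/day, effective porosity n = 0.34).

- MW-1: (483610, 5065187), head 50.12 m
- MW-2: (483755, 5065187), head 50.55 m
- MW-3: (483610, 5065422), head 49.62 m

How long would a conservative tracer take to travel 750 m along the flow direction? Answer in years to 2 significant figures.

∂h/∂x = (50.55 − 50.12) / (483755 − 483610) = +0.002966
∂h/∂y = (49.62 − 50.12) / (5065422 − 5065187) = -0.002128
|∇h| = √(0.002966² + -0.002128²) = 0.00365
Seepage velocity v = K·i/n = 0.31 × 0.00365 / 0.34 = 0.003328 m/day.
t = 750 / 0.003328 = 2.254e+05 days = 617 years.

620 years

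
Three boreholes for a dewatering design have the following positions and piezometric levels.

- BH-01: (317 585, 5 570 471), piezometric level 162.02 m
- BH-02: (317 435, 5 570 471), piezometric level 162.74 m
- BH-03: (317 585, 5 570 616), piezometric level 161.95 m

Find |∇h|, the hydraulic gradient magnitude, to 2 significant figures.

0.0048

∂h/∂x = (162.74 − 162.02) / (317435 − 317585) = -0.004800
∂h/∂y = (161.95 − 162.02) / (5570616 − 5570471) = -0.0004828
|∇h| = √(-0.004800² + -0.0004828²) = 0.004824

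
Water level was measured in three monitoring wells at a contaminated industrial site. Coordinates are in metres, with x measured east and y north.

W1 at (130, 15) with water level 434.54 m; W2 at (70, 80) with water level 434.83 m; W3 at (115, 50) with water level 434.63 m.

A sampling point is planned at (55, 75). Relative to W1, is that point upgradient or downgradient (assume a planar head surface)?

upgradient

Differences from W1: to W2 (Δx, Δy, Δh) = (-60, 65, +0.29); to W3 = (-15, 35, +0.09).
Determinant of the coordinate differences = (-60)·35 − (-15)·65 = -1125.
∂h/∂x = [(+0.29)·35 − (+0.09)·65] / -1125 = -0.003822
∂h/∂y = [(-60)·(+0.09) − (-15)·(+0.29)] / -1125 = +0.0009333
Head at (55, 75) = 434.54 + (-0.003822)·(-75) + (+0.0009333)·(60) = 434.88 m.
That is higher than the 434.54 m at W1, so the point is upgradient.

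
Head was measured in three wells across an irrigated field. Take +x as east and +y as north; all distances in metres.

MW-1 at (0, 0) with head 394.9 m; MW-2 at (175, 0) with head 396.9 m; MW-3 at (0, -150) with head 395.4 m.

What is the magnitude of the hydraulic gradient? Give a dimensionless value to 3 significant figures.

∂h/∂x = (396.9 − 394.9) / (175 − 0) = +0.01143
∂h/∂y = (395.4 − 394.9) / (-150 − 0) = -0.003333
|∇h| = √(0.01143² + -0.003333²) = 0.01191

0.0119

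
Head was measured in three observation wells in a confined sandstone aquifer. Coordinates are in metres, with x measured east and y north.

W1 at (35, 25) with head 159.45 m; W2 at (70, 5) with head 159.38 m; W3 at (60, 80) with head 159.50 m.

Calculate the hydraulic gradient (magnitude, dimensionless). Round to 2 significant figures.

Differences from W1: to W2 (Δx, Δy, Δh) = (35, -20, -0.07); to W3 = (25, 55, +0.05).
Solve a·Δx + b·Δy = Δh: det = 35·55 − 25·(-20) = 2425.
∂h/∂x = [(-0.07)·55 − (+0.05)·(-20)] / 2425 = -0.001175
∂h/∂y = [35·(+0.05) − 25·(-0.07)] / 2425 = +0.001443
|∇h| = √(-0.001175² + 0.001443²) = 0.001861

0.0019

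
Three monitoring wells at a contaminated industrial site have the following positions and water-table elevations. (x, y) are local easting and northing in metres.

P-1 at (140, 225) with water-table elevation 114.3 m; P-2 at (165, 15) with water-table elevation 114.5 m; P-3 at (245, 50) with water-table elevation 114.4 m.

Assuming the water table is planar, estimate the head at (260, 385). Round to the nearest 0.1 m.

Taking P-1 as reference: P-2−P-1 = (25, -210, +0.2); P-3−P-1 = (105, -175, +0.1).
Solve a·Δx + b·Δy = Δh: det = 25·(-175) − 105·(-210) = 17675.
∂h/∂x = [(+0.2)·(-175) − (+0.1)·(-210)] / 17675 = -0.0007921
∂h/∂y = [25·(+0.1) − 105·(+0.2)] / 17675 = -0.001047
h(260, 385) = 114.3 + (-0.0007921)·(120) + (-0.001047)·(160) = 114.3 -0.095 -0.167 = 114.037 m.

114.0 m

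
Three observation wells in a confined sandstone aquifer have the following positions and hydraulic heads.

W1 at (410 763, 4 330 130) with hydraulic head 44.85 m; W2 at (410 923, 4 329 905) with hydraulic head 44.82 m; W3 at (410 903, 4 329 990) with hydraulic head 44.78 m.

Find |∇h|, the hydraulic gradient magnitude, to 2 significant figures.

With h = a·x + b·y + c and W1 as origin, the differences give:
  160·a + (-225)·b = -0.03
  140·a + (-140)·b = -0.07
Eliminate b (×(-140) and ×(-225), subtract): 9100·a = -11.550 → a = ∂h/∂x = -0.001269
Back-substitute: b = ∂h/∂y = -0.0007692.
|∇h| = √(-0.001269² + -0.0007692²) = 0.001484

0.0015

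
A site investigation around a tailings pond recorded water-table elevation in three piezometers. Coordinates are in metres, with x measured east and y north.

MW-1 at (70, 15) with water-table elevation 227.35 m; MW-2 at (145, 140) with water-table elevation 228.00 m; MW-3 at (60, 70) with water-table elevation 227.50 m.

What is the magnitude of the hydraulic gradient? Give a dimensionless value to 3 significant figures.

0.00457

Differences from MW-1: to MW-2 (Δx, Δy, Δh) = (75, 125, +0.65); to MW-3 = (-10, 55, +0.15).
Solve a·Δx + b·Δy = Δh: det = 75·55 − (-10)·125 = 5375.
∂h/∂x = [(+0.65)·55 − (+0.15)·125] / 5375 = +0.003163
∂h/∂y = [75·(+0.15) − (-10)·(+0.65)] / 5375 = +0.003302
|∇h| = √(0.003163² + 0.003302²) = 0.004573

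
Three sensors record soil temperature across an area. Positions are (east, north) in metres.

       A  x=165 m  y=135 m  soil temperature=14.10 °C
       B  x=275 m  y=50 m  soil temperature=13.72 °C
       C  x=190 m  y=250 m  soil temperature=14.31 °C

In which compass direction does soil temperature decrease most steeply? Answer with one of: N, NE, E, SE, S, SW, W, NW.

SE

Three-point gradient (reference A): Δ to B = (110, -85, -0.38), Δ to C = (25, 115, +0.21).
∂T/∂x = -0.001750, ∂T/∂y = +0.002206 (det = 14775).
Steepest decrease is along −∇f = (+0.001750 E, -0.002206 N) → southeast.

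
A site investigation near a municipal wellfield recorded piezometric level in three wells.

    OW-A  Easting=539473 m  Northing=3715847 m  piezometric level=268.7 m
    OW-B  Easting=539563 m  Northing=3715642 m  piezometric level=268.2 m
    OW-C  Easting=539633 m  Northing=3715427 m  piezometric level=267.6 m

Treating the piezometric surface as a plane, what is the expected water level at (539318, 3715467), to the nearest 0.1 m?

Taking OW-A as reference: OW-B−OW-A = (90, -205, -0.5); OW-C−OW-A = (160, -420, -1.1).
Solve a·Δx + b·Δy = Δh: det = 90·(-420) − 160·(-205) = -5000.
∂h/∂x = [(-0.5)·(-420) − (-1.1)·(-205)] / -5000 = +0.003100
∂h/∂y = [90·(-1.1) − 160·(-0.5)] / -5000 = +0.003800
h(539318, 3715467) = 268.7 + (+0.003100)·(-155) + (+0.003800)·(-380) = 268.7 -0.480 -1.444 = 266.775 m.

266.8 m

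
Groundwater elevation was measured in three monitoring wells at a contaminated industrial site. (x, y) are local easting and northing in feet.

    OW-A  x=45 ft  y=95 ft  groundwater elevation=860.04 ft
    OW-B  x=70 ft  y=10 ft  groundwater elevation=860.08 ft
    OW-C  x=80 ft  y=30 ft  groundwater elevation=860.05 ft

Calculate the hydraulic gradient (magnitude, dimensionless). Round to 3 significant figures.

Taking OW-A as reference: OW-B−OW-A = (25, -85, +0.04); OW-C−OW-A = (35, -65, +0.01).
Determinant of the coordinate differences = 25·(-65) − 35·(-85) = 1350.
∂h/∂x = [(+0.04)·(-65) − (+0.01)·(-85)] / 1350 = -0.001296
∂h/∂y = [25·(+0.01) − 35·(+0.04)] / 1350 = -0.0008519
|∇h| = √(-0.001296² + -0.0008519²) = 0.001551

0.00155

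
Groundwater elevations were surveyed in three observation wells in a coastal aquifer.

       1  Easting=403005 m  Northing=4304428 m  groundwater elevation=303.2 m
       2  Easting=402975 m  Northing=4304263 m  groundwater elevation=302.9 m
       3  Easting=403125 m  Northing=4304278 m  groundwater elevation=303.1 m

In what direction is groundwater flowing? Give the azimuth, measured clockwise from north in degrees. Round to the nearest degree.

216°

Taking 1 as reference: 2−1 = (-30, -165, -0.3); 3−1 = (120, -150, -0.1).
Determinant of the coordinate differences = (-30)·(-150) − 120·(-165) = 24300.
∂h/∂x = [(-0.3)·(-150) − (-0.1)·(-165)] / 24300 = +0.001173
∂h/∂y = [(-30)·(-0.1) − 120·(-0.3)] / 24300 = +0.001605
Flow direction (−∇h) has components (-0.001173 E, -0.001605 N).
Azimuth = atan2(E, N) = atan2(-0.001173, -0.001605) = 216.2° ≈ 216°.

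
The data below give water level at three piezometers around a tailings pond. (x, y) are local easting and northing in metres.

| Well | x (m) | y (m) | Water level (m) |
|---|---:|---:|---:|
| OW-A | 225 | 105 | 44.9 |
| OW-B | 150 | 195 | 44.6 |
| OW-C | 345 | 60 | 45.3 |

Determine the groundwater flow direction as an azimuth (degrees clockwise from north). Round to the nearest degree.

285°

With h = a·x + b·y + c and OW-A as origin, the differences give:
  (-75)·a + 90·b = -0.3
  120·a + (-45)·b = +0.4
Eliminate b (×(-45) and ×90, subtract): -7425·a = -22.50 → a = ∂h/∂x = +0.003030
Back-substitute: b = ∂h/∂y = -0.0008081.
Flow direction (−∇h) has components (-0.003030 E, +0.0008081 N).
Azimuth = atan2(E, N) = atan2(-0.003030, +0.0008081) = 284.9° ≈ 285°.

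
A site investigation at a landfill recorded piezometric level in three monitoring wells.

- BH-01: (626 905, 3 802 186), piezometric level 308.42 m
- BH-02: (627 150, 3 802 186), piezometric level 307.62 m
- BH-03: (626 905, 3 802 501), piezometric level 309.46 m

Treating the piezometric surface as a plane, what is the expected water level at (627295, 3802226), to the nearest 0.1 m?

∂h/∂x = (307.62 − 308.42) / (627150 − 626905) = -0.003265
∂h/∂y = (309.46 − 308.42) / (3802501 − 3802186) = +0.003302
h(627295, 3802226) = 308.42 + (-0.003265)·(390) + (+0.003302)·(40) = 308.42 -1.273 +0.132 = 307.279 m.

307.3 m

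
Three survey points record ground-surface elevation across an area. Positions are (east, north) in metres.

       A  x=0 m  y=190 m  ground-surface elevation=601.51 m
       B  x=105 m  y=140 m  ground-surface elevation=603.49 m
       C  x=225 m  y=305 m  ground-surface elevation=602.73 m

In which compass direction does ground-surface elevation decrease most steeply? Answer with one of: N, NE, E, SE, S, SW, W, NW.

Taking A as reference: B−A = (105, -50, +1.98); C−A = (225, 115, +1.22).
Determinant of the coordinate differences = 105·115 − 225·(-50) = 23325.
∂z/∂x = [(+1.98)·115 − (+1.22)·(-50)] / 23325 = +0.01238
∂z/∂y = [105·(+1.22) − 225·(+1.98)] / 23325 = -0.01361
Steepest decrease is along −∇f = (-0.01238 E, +0.01361 N) → northwest.

NW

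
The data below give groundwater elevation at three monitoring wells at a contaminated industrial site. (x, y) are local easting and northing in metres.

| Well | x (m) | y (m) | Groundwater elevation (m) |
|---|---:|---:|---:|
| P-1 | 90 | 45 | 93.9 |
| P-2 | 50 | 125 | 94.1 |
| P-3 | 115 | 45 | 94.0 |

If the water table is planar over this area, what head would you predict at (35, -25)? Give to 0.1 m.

Taking P-1 as reference: P-2−P-1 = (-40, 80, +0.2); P-3−P-1 = (25, 0, +0.1).
Solve a·Δx + b·Δy = Δh: det = (-40)·0 − 25·80 = -2000.
∂h/∂x = [(+0.2)·0 − (+0.1)·80] / -2000 = +0.004000
∂h/∂y = [(-40)·(+0.1) − 25·(+0.2)] / -2000 = +0.004500
h(35, -25) = 93.9 + (+0.004000)·(-55) + (+0.004500)·(-70) = 93.9 -0.220 -0.315 = 93.365 m.

93.4 m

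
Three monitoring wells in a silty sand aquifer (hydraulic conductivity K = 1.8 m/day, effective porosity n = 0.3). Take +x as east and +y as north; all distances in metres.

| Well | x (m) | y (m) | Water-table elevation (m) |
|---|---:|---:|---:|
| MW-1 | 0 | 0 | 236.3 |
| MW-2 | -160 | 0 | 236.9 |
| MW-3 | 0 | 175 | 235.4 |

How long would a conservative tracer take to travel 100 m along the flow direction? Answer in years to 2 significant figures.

∂h/∂x = (236.9 − 236.3) / (-160 − 0) = -0.003750
∂h/∂y = (235.4 − 236.3) / (175 − 0) = -0.005143
|∇h| = √(-0.003750² + -0.005143²) = 0.006365
Seepage velocity v = K·i/n = 1.8 × 0.006365 / 0.3 = 0.03819 m/day.
t = 100 / 0.03819 = 2618 days = 7.17 years.

7.2 years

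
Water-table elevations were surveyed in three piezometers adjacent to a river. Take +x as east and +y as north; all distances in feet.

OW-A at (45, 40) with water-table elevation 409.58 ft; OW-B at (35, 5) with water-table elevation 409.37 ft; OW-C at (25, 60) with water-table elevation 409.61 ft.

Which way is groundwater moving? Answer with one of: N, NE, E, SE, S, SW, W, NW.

SW

Taking OW-A as reference: OW-B−OW-A = (-10, -35, -0.21); OW-C−OW-A = (-20, 20, +0.03).
Determinant of the coordinate differences = (-10)·20 − (-20)·(-35) = -900.
∂h/∂x = [(-0.21)·20 − (+0.03)·(-35)] / -900 = +0.003500
∂h/∂y = [(-10)·(+0.03) − (-20)·(-0.21)] / -900 = +0.005000
Flow = −∇h = (-0.003500 east, -0.005000 north), which points southwest.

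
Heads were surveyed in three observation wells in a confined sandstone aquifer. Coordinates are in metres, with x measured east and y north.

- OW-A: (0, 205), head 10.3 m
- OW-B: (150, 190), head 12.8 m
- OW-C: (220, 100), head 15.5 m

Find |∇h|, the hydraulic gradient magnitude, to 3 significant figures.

With h = a·x + b·y + c and OW-A as origin, the differences give:
  150·a + (-15)·b = +2.5
  220·a + (-105)·b = +5.2
Eliminate b (×(-105) and ×(-15), subtract): -12450·a = -184.50 → a = ∂h/∂x = +0.01482
Back-substitute: b = ∂h/∂y = -0.01847.
|∇h| = √(0.01482² + -0.01847²) = 0.02368

0.0237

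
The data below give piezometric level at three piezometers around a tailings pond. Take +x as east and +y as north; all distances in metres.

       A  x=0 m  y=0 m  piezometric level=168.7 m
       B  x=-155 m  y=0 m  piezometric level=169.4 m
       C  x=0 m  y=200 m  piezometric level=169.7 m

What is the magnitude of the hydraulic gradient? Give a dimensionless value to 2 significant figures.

∂h/∂x = (169.4 − 168.7) / (-155 − 0) = -0.004516
∂h/∂y = (169.7 − 168.7) / (200 − 0) = +0.005000
|∇h| = √(-0.004516² + 0.005000²) = 0.006738

0.0067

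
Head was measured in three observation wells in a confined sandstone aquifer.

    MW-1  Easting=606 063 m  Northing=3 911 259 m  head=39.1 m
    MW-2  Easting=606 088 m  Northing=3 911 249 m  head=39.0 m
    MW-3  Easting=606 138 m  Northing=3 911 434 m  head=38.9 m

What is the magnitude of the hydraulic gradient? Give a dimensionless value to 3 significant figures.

0.00384

Differences from MW-1: to MW-2 (Δx, Δy, Δh) = (25, -10, -0.1); to MW-3 = (75, 175, -0.2).
Solve a·Δx + b·Δy = Δh: det = 25·175 − 75·(-10) = 5125.
∂h/∂x = [(-0.1)·175 − (-0.2)·(-10)] / 5125 = -0.003805
∂h/∂y = [25·(-0.2) − 75·(-0.1)] / 5125 = +0.0004878
|∇h| = √(-0.003805² + 0.0004878²) = 0.003836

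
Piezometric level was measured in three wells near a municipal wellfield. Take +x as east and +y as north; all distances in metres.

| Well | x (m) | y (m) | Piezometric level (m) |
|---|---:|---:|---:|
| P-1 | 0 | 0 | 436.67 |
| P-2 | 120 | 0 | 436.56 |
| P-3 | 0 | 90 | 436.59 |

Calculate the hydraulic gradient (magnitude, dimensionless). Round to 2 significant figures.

∂h/∂x = (436.56 − 436.67) / (120 − 0) = -0.0009167
∂h/∂y = (436.59 − 436.67) / (90 − 0) = -0.0008889
|∇h| = √(-0.0009167² + -0.0008889²) = 0.001277

0.0013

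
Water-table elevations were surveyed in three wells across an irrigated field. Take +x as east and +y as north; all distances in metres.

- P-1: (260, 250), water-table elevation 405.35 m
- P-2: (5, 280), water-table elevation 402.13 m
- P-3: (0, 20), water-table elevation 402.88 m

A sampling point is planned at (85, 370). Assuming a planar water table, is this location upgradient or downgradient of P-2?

Differences from P-1: to P-2 (Δx, Δy, Δh) = (-255, 30, -3.22); to P-3 = (-260, -230, -2.47).
Solve a·Δx + b·Δy = Δh: det = (-255)·(-230) − (-260)·30 = 66450.
∂h/∂x = [(-3.22)·(-230) − (-2.47)·30] / 66450 = +0.01226
∂h/∂y = [(-255)·(-2.47) − (-260)·(-3.22)] / 66450 = -0.003120
Head at (85, 370) = 405.35 + (+0.01226)·(-175) + (-0.003120)·(120) = 402.83 m.
That is higher than the 402.13 m at P-2, so the point is upgradient.

upgradient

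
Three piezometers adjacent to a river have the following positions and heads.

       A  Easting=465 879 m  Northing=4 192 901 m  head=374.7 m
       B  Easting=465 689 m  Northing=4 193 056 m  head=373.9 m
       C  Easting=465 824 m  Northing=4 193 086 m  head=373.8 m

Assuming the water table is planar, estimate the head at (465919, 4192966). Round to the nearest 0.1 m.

Differences from A: to B (Δx, Δy, Δh) = (-190, 155, -0.8); to C = (-55, 185, -0.9).
Determinant of the coordinate differences = (-190)·185 − (-55)·155 = -26625.
∂h/∂x = [(-0.8)·185 − (-0.9)·155] / -26625 = +0.0003192
∂h/∂y = [(-190)·(-0.9) − (-55)·(-0.8)] / -26625 = -0.004770
h(465919, 4192966) = 374.7 + (+0.0003192)·(40) + (-0.004770)·(65) = 374.7 +0.013 -0.310 = 374.403 m.

374.4 m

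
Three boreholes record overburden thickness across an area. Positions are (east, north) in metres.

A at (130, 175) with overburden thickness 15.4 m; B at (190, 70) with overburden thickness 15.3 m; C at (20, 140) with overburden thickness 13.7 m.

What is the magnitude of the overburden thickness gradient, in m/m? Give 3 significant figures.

0.0153 m/m

With d = a·x + b·y + c and A as origin, the differences give:
  60·a + (-105)·b = -0.1
  (-110)·a + (-35)·b = -1.7
Eliminate b (×(-35) and ×(-105), subtract): -13650·a = -175.00 → a = ∂d/∂x = +0.01282
Back-substitute: b = ∂d/∂y = +0.008278.
|∇f| = √(0.01282² + 0.008278²) = 0.01526 m/m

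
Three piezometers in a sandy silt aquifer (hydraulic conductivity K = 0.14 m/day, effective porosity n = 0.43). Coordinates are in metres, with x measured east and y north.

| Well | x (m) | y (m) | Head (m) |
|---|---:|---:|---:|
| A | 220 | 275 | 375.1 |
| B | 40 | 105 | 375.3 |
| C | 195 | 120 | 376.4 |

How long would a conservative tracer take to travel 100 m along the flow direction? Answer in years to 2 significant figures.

Differences from A: to B (Δx, Δy, Δh) = (-180, -170, +0.2); to C = (-25, -155, +1.3).
Determinant of the coordinate differences = (-180)·(-155) − (-25)·(-170) = 23650.
∂h/∂x = [(+0.2)·(-155) − (+1.3)·(-170)] / 23650 = +0.008034
∂h/∂y = [(-180)·(+1.3) − (-25)·(+0.2)] / 23650 = -0.009683
|∇h| = √(0.008034² + -0.009683²) = 0.01258
Seepage velocity v = K·i/n = 0.14 × 0.01258 / 0.43 = 0.004096 m/day.
t = 100 / 0.004096 = 2.441e+04 days = 66.8 years.

67 years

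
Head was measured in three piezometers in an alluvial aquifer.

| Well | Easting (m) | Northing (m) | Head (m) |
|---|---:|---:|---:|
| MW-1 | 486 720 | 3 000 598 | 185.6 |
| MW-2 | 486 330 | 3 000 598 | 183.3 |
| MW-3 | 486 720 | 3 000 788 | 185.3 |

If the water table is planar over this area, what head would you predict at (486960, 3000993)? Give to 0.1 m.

186.4 m

∂h/∂x = (183.3 − 185.6) / (486330 − 486720) = +0.005897
∂h/∂y = (185.3 − 185.6) / (3000788 − 3000598) = -0.001579
h(486960, 3000993) = 185.6 + (+0.005897)·(240) + (-0.001579)·(395) = 185.6 +1.415 -0.624 = 186.392 m.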